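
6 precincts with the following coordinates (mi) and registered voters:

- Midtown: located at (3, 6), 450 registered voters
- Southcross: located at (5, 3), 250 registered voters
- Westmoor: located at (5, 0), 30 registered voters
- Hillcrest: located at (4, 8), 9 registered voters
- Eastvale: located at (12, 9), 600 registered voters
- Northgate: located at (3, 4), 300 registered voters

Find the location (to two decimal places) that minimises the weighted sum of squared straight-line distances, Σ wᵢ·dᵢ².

(6.64, 6.18)

The minimiser of Σwᵢ‖p−pᵢ‖² is the weighted centroid p* = (Σwᵢpᵢ)/(Σwᵢ).
Σwᵢ = 1639.
Σwᵢxᵢ = 450·3 + 250·5 + 30·5 + 9·4 + 600·12 + 300·3 = 10886.
Σwᵢyᵢ = 450·6 + 250·3 + 30·0 + 9·8 + 600·9 + 300·4 = 10122.
x* = 10886/1639 = 6.64, y* = 10122/1639 = 6.18.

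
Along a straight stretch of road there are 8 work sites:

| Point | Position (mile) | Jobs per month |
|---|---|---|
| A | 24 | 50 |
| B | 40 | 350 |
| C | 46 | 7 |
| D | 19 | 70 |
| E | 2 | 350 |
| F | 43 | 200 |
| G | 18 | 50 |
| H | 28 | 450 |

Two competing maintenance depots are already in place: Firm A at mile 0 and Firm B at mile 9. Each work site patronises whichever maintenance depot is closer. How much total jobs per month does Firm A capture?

The indifferent point is the midpoint (0+9)/2 = 4.5; work sites left of it (closer to Firm A at 0) go to Firm A, those right go to Firm B.
  E at 2 (w=350) → Firm A
  G at 18 (w=50) → Firm B
  D at 19 (w=70) → Firm B
  A at 24 (w=50) → Firm B
  H at 28 (w=450) → Firm B
  B at 40 (w=350) → Firm B
  F at 43 (w=200) → Firm B
  C at 46 (w=7) → Firm B
Firm A captures 350; Firm B captures 1177.

350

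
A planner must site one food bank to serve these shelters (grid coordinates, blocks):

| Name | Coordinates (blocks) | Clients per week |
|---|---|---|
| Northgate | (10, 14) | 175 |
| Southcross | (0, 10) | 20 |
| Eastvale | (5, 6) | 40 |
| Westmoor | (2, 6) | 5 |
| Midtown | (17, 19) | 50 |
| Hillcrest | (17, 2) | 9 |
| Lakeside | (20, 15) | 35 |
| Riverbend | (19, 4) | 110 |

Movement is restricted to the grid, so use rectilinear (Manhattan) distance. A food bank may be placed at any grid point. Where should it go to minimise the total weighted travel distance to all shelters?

(10, 14)

Manhattan distance separates: Σwᵢ(|x−xᵢ|+|y−yᵢ|) = Σwᵢ|x−xᵢ| + Σwᵢ|y−yᵢ|, so x and y are optimised independently as 1-D weighted medians.
Total weight W = 444; half = 222.
x-coordinate, sorted with cumulative weight:
  x=0 (Southcross, w=20) cum 20
  x=2 (Westmoor, w=5) cum 25
  x=5 (Eastvale, w=40) cum 65
  x=10 (Northgate, w=175) cum 240  ← median
  x=17 (Midtown, w=50) cum 290
  x=17 (Hillcrest, w=9) cum 299
  x=19 (Riverbend, w=110) cum 409
  x=20 (Lakeside, w=35) cum 444
⇒ x* = 10
y-coordinate, sorted with cumulative weight:
  y=2 (Hillcrest, w=9) cum 9
  y=4 (Riverbend, w=110) cum 119
  y=6 (Eastvale, w=40) cum 159
  y=6 (Westmoor, w=5) cum 164
  y=10 (Southcross, w=20) cum 184
  y=14 (Northgate, w=175) cum 359  ← median
  y=15 (Lakeside, w=35) cum 394
  y=19 (Midtown, w=50) cum 444
⇒ y* = 14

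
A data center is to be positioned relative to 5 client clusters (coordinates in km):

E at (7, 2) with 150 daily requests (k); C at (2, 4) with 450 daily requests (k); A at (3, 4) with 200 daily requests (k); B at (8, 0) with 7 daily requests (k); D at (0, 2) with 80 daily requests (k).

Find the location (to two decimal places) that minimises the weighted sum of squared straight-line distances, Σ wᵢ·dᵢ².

(2.94, 3.45)

The minimiser of Σwᵢ‖p−pᵢ‖² is the weighted centroid p* = (Σwᵢpᵢ)/(Σwᵢ).
Σwᵢ = 887.
Σwᵢxᵢ = 150·7 + 450·2 + 200·3 + 7·8 + 80·0 = 2606.
Σwᵢyᵢ = 150·2 + 450·4 + 200·4 + 7·0 + 80·2 = 3060.
x* = 2606/887 = 2.94, y* = 3060/887 = 3.45.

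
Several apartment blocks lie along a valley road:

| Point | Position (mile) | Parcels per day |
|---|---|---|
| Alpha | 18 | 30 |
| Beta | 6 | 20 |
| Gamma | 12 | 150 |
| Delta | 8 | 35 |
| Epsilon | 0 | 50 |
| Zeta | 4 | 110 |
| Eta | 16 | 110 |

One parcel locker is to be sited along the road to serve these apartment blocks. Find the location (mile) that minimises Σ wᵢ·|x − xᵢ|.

For a sum of weighted absolute distances on a line, the optimum is the weighted median (not the mean). Total weight W = 505; half-weight = 252.5.
Sort by position and accumulate weight:
  mile 0 (Epsilon, w=50) → cum 50
  mile 4 (Zeta, w=110) → cum 160
  mile 6 (Beta, w=20) → cum 180
  mile 8 (Delta, w=35) → cum 215
  mile 12 (Gamma, w=150) → cum 365  ≥ 252.5 → median here
  mile 16 (Eta, w=110) → cum 475
  mile 18 (Alpha, w=30) → cum 505
Optimal location: mile 12.

x = 12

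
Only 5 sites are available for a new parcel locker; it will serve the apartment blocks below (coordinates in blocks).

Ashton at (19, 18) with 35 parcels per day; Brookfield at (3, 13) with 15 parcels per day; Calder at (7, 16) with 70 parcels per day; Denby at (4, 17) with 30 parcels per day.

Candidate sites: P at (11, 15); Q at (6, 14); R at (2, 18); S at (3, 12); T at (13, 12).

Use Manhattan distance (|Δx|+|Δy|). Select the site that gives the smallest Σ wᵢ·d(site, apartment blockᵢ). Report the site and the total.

Q, total 1015 blocks

Total weighted distance at each candidate:
  P (11, 15): total = 1155
  Q (6, 14): total = 1015
  R (2, 18): total = 1265
  S (3, 12): total = 1525
  T (13, 12): total = 1705
Minimum is at Q with total 1015 blocks.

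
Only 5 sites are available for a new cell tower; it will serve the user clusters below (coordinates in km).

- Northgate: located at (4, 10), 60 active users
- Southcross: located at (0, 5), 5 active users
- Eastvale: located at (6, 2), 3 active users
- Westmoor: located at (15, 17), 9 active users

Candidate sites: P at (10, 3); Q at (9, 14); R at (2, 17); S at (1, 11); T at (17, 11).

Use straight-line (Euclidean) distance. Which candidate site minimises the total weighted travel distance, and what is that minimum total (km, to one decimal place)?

S, total 388.1 km

Total weighted distance at each candidate:
  P (10, 3): total = 750.3
  Q (9, 14): total = 545.3
  R (2, 17): total = 661.2
  S (1, 11): total = 388.1
  T (17, 11): total = 972.0
Minimum is at S with total 388.1 km.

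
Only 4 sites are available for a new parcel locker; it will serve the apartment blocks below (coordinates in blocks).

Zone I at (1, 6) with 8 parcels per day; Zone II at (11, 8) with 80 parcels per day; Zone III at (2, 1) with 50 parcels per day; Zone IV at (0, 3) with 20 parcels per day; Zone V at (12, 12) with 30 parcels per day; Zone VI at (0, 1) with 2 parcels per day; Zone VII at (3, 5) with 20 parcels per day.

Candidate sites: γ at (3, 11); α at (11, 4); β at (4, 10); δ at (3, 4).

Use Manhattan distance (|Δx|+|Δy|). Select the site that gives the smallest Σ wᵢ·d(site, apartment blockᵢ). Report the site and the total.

α, total 1734 blocks

Total weighted distance at each candidate:
  γ (3, 11): total = 2152
  α (11, 4): total = 1734
  β (4, 10): total = 1992
  δ (3, 4): total = 1814
Minimum is at α with total 1734 blocks.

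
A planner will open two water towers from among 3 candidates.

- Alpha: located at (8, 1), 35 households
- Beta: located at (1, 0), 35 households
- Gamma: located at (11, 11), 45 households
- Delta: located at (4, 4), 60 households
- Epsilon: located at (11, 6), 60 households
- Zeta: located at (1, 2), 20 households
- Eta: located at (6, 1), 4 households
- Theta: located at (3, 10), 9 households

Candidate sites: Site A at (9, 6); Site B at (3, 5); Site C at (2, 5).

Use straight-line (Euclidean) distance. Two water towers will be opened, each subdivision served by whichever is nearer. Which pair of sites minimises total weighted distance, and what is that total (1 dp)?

Evaluate every pair (each demand assigned to the nearer of the two):
  {Site A, Site B}: total = 951.2
  {Site A, Site C}: total = 985.2
  {Site B, Site C}: total = 1549.4
Best pair: {Site A, Site B} with total 951.2.

{Site A, Site B}, total 951.2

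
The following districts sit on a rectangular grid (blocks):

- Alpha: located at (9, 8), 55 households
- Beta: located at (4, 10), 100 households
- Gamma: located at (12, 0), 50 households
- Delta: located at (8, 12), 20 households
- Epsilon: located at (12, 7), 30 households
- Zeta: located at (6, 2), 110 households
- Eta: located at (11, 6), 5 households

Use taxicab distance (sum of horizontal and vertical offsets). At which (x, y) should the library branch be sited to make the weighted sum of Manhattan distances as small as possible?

Manhattan distance separates: Σwᵢ(|x−xᵢ|+|y−yᵢ|) = Σwᵢ|x−xᵢ| + Σwᵢ|y−yᵢ|, so x and y are optimised independently as 1-D weighted medians.
Total weight W = 370; half = 185.
x-coordinate, sorted with cumulative weight:
  x=4 (Beta, w=100) cum 100
  x=6 (Zeta, w=110) cum 210  ← median
  x=8 (Delta, w=20) cum 230
  x=9 (Alpha, w=55) cum 285
  x=11 (Eta, w=5) cum 290
  x=12 (Gamma, w=50) cum 340
  x=12 (Epsilon, w=30) cum 370
⇒ x* = 6
y-coordinate, sorted with cumulative weight:
  y=0 (Gamma, w=50) cum 50
  y=2 (Zeta, w=110) cum 160
  y=6 (Eta, w=5) cum 165
  y=7 (Epsilon, w=30) cum 195  ← median
  y=8 (Alpha, w=55) cum 250
  y=10 (Beta, w=100) cum 350
  y=12 (Delta, w=20) cum 370
⇒ y* = 7

(6, 7)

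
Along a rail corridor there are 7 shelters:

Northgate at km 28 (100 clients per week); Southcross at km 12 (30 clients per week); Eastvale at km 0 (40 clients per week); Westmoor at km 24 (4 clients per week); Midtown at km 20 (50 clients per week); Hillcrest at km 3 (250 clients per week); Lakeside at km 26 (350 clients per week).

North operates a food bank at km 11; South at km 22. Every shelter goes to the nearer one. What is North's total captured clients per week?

320

The indifferent point is the midpoint (11+22)/2 = 16.5; shelters left of it (closer to North at 11) go to North, those right go to South.
  Eastvale at 0 (w=40) → North
  Hillcrest at 3 (w=250) → North
  Southcross at 12 (w=30) → North
  Midtown at 20 (w=50) → South
  Westmoor at 24 (w=4) → South
  Lakeside at 26 (w=350) → South
  Northgate at 28 (w=100) → South
North captures 320; South captures 504.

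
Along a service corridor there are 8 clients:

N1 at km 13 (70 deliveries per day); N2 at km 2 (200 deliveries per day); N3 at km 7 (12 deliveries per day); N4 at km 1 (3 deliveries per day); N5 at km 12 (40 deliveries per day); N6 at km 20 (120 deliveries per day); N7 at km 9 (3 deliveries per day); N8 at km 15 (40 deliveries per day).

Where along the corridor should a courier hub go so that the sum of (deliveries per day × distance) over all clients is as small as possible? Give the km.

For a sum of weighted absolute distances on a line, the optimum is the weighted median (not the mean). Total weight W = 488; half-weight = 244.
Sort by position and accumulate weight:
  km 1 (N4, w=3) → cum 3
  km 2 (N2, w=200) → cum 203
  km 7 (N3, w=12) → cum 215
  km 9 (N7, w=3) → cum 218
  km 12 (N5, w=40) → cum 258  ≥ 244 → median here
  km 13 (N1, w=70) → cum 328
  km 15 (N8, w=40) → cum 368
  km 20 (N6, w=120) → cum 488
Optimal location: km 12.

x = 12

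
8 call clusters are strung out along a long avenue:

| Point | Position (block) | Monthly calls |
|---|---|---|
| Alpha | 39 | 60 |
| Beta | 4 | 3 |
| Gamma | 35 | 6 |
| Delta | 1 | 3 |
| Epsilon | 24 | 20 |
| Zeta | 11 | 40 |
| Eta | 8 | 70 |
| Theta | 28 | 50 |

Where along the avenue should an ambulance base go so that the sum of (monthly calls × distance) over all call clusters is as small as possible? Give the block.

x = 24

For a sum of weighted absolute distances on a line, the optimum is the weighted median (not the mean). Total weight W = 252; half-weight = 126.
Sort by position and accumulate weight:
  block 1 (Delta, w=3) → cum 3
  block 4 (Beta, w=3) → cum 6
  block 8 (Eta, w=70) → cum 76
  block 11 (Zeta, w=40) → cum 116
  block 24 (Epsilon, w=20) → cum 136  ≥ 126 → median here
  block 28 (Theta, w=50) → cum 186
  block 35 (Gamma, w=6) → cum 192
  block 39 (Alpha, w=60) → cum 252
Optimal location: block 24.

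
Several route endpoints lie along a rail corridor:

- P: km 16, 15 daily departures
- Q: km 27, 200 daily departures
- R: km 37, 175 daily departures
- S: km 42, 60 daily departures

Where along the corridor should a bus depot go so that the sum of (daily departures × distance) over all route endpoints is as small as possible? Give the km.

For a sum of weighted absolute distances on a line, the optimum is the weighted median (not the mean). Total weight W = 450; half-weight = 225.
Sort by position and accumulate weight:
  km 16 (P, w=15) → cum 15
  km 27 (Q, w=200) → cum 215
  km 37 (R, w=175) → cum 390  ≥ 225 → median here
  km 42 (S, w=60) → cum 450
Optimal location: km 37.

x = 37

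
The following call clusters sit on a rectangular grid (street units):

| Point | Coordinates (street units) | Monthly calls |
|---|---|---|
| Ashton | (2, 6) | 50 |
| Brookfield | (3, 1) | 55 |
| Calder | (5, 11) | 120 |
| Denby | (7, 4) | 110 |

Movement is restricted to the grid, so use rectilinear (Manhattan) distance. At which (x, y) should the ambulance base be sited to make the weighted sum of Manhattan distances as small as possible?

(5, 6)

Manhattan distance separates: Σwᵢ(|x−xᵢ|+|y−yᵢ|) = Σwᵢ|x−xᵢ| + Σwᵢ|y−yᵢ|, so x and y are optimised independently as 1-D weighted medians.
Total weight W = 335; half = 167.5.
x-coordinate, sorted with cumulative weight:
  x=2 (Ashton, w=50) cum 50
  x=3 (Brookfield, w=55) cum 105
  x=5 (Calder, w=120) cum 225  ← median
  x=7 (Denby, w=110) cum 335
⇒ x* = 5
y-coordinate, sorted with cumulative weight:
  y=1 (Brookfield, w=55) cum 55
  y=4 (Denby, w=110) cum 165
  y=6 (Ashton, w=50) cum 215  ← median
  y=11 (Calder, w=120) cum 335
⇒ y* = 6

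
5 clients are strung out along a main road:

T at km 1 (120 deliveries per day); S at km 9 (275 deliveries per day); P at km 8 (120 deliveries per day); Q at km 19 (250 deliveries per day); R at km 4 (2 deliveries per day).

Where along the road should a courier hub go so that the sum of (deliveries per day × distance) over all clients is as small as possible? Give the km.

x = 9

For a sum of weighted absolute distances on a line, the optimum is the weighted median (not the mean). Total weight W = 767; half-weight = 383.5.
Sort by position and accumulate weight:
  km 1 (T, w=120) → cum 120
  km 4 (R, w=2) → cum 122
  km 8 (P, w=120) → cum 242
  km 9 (S, w=275) → cum 517  ≥ 383.5 → median here
  km 19 (Q, w=250) → cum 767
Optimal location: km 9.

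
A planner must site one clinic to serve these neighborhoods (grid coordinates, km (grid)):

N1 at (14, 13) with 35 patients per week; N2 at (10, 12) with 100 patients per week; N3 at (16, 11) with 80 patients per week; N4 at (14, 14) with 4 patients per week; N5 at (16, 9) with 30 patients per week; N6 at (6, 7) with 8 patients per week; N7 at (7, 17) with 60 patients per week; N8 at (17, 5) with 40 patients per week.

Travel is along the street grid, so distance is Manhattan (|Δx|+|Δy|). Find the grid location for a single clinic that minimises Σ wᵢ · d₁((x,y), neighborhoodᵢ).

Manhattan distance separates: Σwᵢ(|x−xᵢ|+|y−yᵢ|) = Σwᵢ|x−xᵢ| + Σwᵢ|y−yᵢ|, so x and y are optimised independently as 1-D weighted medians.
Total weight W = 357; half = 178.5.
x-coordinate, sorted with cumulative weight:
  x=6 (N6, w=8) cum 8
  x=7 (N7, w=60) cum 68
  x=10 (N2, w=100) cum 168
  x=14 (N1, w=35) cum 203  ← median
  x=14 (N4, w=4) cum 207
  x=16 (N3, w=80) cum 287
  x=16 (N5, w=30) cum 317
  x=17 (N8, w=40) cum 357
⇒ x* = 14
y-coordinate, sorted with cumulative weight:
  y=5 (N8, w=40) cum 40
  y=7 (N6, w=8) cum 48
  y=9 (N5, w=30) cum 78
  y=11 (N3, w=80) cum 158
  y=12 (N2, w=100) cum 258  ← median
  y=13 (N1, w=35) cum 293
  y=14 (N4, w=4) cum 297
  y=17 (N7, w=60) cum 357
⇒ y* = 12

(14, 12)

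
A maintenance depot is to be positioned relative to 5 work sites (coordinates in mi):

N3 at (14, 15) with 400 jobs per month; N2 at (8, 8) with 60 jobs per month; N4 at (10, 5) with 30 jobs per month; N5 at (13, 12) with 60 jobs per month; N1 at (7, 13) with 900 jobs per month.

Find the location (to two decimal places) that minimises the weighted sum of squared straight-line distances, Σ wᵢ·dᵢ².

(9.28, 13.14)

The minimiser of Σwᵢ‖p−pᵢ‖² is the weighted centroid p* = (Σwᵢpᵢ)/(Σwᵢ).
Σwᵢ = 1450.
Σwᵢxᵢ = 400·14 + 60·8 + 30·10 + 60·13 + 900·7 = 13460.
Σwᵢyᵢ = 400·15 + 60·8 + 30·5 + 60·12 + 900·13 = 19050.
x* = 13460/1450 = 9.28, y* = 19050/1450 = 13.14.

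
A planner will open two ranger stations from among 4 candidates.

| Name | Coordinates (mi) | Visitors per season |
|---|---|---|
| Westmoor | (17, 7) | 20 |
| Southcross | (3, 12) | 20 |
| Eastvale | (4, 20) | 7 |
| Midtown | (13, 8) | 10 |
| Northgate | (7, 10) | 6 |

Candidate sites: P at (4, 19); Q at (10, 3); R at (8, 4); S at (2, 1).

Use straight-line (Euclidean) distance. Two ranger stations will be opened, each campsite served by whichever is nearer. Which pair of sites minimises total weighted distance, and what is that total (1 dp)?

Evaluate every pair (each demand assigned to the nearer of the two):
  {P, Q}: total = 413.7
  {P, R}: total = 438.7
  {Q, R}: total = 560.2
  {R, S}: total = 594.4
  {Q, S}: total = 612.4
  {P, S}: total = 658.8
Best pair: {P, Q} with total 413.7.

{P, Q}, total 413.7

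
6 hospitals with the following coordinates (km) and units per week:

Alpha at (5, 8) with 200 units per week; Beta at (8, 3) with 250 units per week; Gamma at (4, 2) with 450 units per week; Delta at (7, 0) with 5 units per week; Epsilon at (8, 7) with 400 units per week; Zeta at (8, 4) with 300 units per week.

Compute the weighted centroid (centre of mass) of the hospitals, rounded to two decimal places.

The minimiser of Σwᵢ‖p−pᵢ‖² is the weighted centroid p* = (Σwᵢpᵢ)/(Σwᵢ).
Σwᵢ = 1605.
Σwᵢxᵢ = 200·5 + 250·8 + 450·4 + 5·7 + 400·8 + 300·8 = 10435.
Σwᵢyᵢ = 200·8 + 250·3 + 450·2 + 5·0 + 400·7 + 300·4 = 7250.
x* = 10435/1605 = 6.50, y* = 7250/1605 = 4.52.

(6.50, 4.52)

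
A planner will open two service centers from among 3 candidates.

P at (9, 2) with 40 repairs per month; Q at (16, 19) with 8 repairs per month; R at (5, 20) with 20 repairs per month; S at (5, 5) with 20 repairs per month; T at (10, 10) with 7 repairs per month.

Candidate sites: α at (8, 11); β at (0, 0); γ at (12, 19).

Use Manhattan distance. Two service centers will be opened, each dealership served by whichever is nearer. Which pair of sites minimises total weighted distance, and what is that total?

{α, γ}, total 793

Evaluate every pair (each demand assigned to the nearer of the two):
  {α, γ}: total = 793
  {β, γ}: total = 909
  {α, β}: total = 969
Best pair: {α, γ} with total 793.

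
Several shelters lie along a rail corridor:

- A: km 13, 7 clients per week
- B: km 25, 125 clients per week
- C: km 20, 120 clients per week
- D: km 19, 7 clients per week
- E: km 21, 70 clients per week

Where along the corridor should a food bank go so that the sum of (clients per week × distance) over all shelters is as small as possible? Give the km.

For a sum of weighted absolute distances on a line, the optimum is the weighted median (not the mean). Total weight W = 329; half-weight = 164.5.
Sort by position and accumulate weight:
  km 13 (A, w=7) → cum 7
  km 19 (D, w=7) → cum 14
  km 20 (C, w=120) → cum 134
  km 21 (E, w=70) → cum 204  ≥ 164.5 → median here
  km 25 (B, w=125) → cum 329
Optimal location: km 21.

x = 21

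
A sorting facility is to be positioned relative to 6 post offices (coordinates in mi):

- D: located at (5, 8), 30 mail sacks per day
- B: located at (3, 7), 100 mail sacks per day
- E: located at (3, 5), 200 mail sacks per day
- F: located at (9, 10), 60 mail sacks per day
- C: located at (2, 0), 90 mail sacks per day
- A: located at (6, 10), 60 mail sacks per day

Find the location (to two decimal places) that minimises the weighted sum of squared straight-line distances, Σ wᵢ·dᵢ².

(3.94, 5.81)

The minimiser of Σwᵢ‖p−pᵢ‖² is the weighted centroid p* = (Σwᵢpᵢ)/(Σwᵢ).
Σwᵢ = 540.
Σwᵢxᵢ = 30·5 + 100·3 + 200·3 + 60·9 + 90·2 + 60·6 = 2130.
Σwᵢyᵢ = 30·8 + 100·7 + 200·5 + 60·10 + 90·0 + 60·10 = 3140.
x* = 2130/540 = 3.94, y* = 3140/540 = 5.81.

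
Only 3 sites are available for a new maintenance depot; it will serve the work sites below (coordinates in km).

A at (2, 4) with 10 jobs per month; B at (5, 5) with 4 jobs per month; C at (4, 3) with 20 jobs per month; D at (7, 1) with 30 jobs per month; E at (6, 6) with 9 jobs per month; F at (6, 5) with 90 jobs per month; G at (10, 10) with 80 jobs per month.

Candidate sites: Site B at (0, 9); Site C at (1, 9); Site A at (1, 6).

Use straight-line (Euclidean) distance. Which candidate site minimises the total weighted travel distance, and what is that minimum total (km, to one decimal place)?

Total weighted distance at each candidate:
  Site B (0, 9): total = 2056.0
  Site C (1, 9): total = 1861.0
  Site A (1, 6): total = 1649.8
Minimum is at Site A with total 1649.8 km.

Site A, total 1649.8 km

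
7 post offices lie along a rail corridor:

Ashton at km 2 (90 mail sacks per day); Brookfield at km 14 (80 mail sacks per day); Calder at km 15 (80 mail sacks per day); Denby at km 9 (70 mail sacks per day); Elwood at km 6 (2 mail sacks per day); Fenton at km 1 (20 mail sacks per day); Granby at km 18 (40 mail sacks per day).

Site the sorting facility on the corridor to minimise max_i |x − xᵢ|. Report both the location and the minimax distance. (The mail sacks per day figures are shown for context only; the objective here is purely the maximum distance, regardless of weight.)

The 1-center on a line is the midpoint of the two extreme points: leftmost at 1, rightmost at 18.
Optimal location = (1 + 18)/2 = 9.5; maximum distance = (18 − 1)/2 = 8.5.

location 9.5, max distance 8.5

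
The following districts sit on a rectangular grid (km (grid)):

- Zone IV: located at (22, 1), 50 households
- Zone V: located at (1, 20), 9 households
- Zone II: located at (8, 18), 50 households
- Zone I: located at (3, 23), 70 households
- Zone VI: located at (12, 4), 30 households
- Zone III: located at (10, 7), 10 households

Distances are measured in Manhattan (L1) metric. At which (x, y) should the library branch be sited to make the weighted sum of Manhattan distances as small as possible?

(8, 18)

Manhattan distance separates: Σwᵢ(|x−xᵢ|+|y−yᵢ|) = Σwᵢ|x−xᵢ| + Σwᵢ|y−yᵢ|, so x and y are optimised independently as 1-D weighted medians.
Total weight W = 219; half = 109.5.
x-coordinate, sorted with cumulative weight:
  x=1 (Zone V, w=9) cum 9
  x=3 (Zone I, w=70) cum 79
  x=8 (Zone II, w=50) cum 129  ← median
  x=10 (Zone III, w=10) cum 139
  x=12 (Zone VI, w=30) cum 169
  x=22 (Zone IV, w=50) cum 219
⇒ x* = 8
y-coordinate, sorted with cumulative weight:
  y=1 (Zone IV, w=50) cum 50
  y=4 (Zone VI, w=30) cum 80
  y=7 (Zone III, w=10) cum 90
  y=18 (Zone II, w=50) cum 140  ← median
  y=20 (Zone V, w=9) cum 149
  y=23 (Zone I, w=70) cum 219
⇒ y* = 18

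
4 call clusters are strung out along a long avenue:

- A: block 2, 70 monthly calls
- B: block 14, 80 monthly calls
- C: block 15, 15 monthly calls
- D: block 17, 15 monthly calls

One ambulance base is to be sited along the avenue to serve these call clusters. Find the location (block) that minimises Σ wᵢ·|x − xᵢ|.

For a sum of weighted absolute distances on a line, the optimum is the weighted median (not the mean). Total weight W = 180; half-weight = 90.
Sort by position and accumulate weight:
  block 2 (A, w=70) → cum 70
  block 14 (B, w=80) → cum 150  ≥ 90 → median here
  block 15 (C, w=15) → cum 165
  block 17 (D, w=15) → cum 180
Optimal location: block 14.

x = 14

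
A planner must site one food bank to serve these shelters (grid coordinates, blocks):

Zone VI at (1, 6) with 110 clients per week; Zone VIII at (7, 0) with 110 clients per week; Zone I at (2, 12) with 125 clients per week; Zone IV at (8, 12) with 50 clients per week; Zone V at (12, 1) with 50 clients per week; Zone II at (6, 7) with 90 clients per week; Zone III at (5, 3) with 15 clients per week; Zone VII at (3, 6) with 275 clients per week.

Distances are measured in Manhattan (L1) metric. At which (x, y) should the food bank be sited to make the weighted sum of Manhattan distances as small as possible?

(3, 6)

Manhattan distance separates: Σwᵢ(|x−xᵢ|+|y−yᵢ|) = Σwᵢ|x−xᵢ| + Σwᵢ|y−yᵢ|, so x and y are optimised independently as 1-D weighted medians.
Total weight W = 825; half = 412.5.
x-coordinate, sorted with cumulative weight:
  x=1 (Zone VI, w=110) cum 110
  x=2 (Zone I, w=125) cum 235
  x=3 (Zone VII, w=275) cum 510  ← median
  x=5 (Zone III, w=15) cum 525
  x=6 (Zone II, w=90) cum 615
  x=7 (Zone VIII, w=110) cum 725
  x=8 (Zone IV, w=50) cum 775
  x=12 (Zone V, w=50) cum 825
⇒ x* = 3
y-coordinate, sorted with cumulative weight:
  y=0 (Zone VIII, w=110) cum 110
  y=1 (Zone V, w=50) cum 160
  y=3 (Zone III, w=15) cum 175
  y=6 (Zone VI, w=110) cum 285
  y=6 (Zone VII, w=275) cum 560  ← median
  y=7 (Zone II, w=90) cum 650
  y=12 (Zone I, w=125) cum 775
  y=12 (Zone IV, w=50) cum 825
⇒ y* = 6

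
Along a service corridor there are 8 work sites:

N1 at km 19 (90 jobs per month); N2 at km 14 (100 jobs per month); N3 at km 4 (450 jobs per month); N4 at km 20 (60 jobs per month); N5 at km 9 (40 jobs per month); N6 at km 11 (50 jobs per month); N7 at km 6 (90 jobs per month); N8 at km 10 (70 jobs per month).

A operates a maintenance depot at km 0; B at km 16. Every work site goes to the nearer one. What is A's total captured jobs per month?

540

The indifferent point is the midpoint (0+16)/2 = 8; work sites left of it (closer to A at 0) go to A, those right go to B.
  N3 at 4 (w=450) → A
  N7 at 6 (w=90) → A
  N5 at 9 (w=40) → B
  N8 at 10 (w=70) → B
  N6 at 11 (w=50) → B
  N2 at 14 (w=100) → B
  N1 at 19 (w=90) → B
  N4 at 20 (w=60) → B
A captures 540; B captures 410.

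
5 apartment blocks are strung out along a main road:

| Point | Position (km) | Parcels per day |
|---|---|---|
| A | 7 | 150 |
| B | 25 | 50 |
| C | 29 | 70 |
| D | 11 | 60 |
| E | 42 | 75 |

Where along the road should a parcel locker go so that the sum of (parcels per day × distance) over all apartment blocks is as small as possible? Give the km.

x = 11

For a sum of weighted absolute distances on a line, the optimum is the weighted median (not the mean). Total weight W = 405; half-weight = 202.5.
Sort by position and accumulate weight:
  km 7 (A, w=150) → cum 150
  km 11 (D, w=60) → cum 210  ≥ 202.5 → median here
  km 25 (B, w=50) → cum 260
  km 29 (C, w=70) → cum 330
  km 42 (E, w=75) → cum 405
Optimal location: km 11.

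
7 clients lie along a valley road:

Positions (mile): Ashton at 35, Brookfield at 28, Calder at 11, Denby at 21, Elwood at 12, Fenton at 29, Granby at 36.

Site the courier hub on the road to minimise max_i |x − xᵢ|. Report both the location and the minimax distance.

The 1-center on a line is the midpoint of the two extreme points: leftmost at 11, rightmost at 36.
Optimal location = (11 + 36)/2 = 23.5; maximum distance = (36 − 11)/2 = 12.5.

location 23.5, max distance 12.5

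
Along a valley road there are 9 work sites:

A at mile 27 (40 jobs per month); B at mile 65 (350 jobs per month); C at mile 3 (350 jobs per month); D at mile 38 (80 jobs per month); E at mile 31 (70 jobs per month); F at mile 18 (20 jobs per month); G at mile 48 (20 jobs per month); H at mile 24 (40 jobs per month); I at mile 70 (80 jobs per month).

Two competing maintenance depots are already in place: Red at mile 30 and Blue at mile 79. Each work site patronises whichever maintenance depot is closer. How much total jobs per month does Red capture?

620

The indifferent point is the midpoint (30+79)/2 = 54.5; work sites left of it (closer to Red at 30) go to Red, those right go to Blue.
  C at 3 (w=350) → Red
  F at 18 (w=20) → Red
  H at 24 (w=40) → Red
  A at 27 (w=40) → Red
  E at 31 (w=70) → Red
  D at 38 (w=80) → Red
  G at 48 (w=20) → Red
  B at 65 (w=350) → Blue
  I at 70 (w=80) → Blue
Red captures 620; Blue captures 430.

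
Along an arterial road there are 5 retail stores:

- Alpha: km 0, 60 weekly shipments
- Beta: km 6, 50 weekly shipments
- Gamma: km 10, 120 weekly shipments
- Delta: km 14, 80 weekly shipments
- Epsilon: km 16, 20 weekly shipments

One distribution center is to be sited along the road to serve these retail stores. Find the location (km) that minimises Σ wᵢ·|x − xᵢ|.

x = 10

For a sum of weighted absolute distances on a line, the optimum is the weighted median (not the mean). Total weight W = 330; half-weight = 165.
Sort by position and accumulate weight:
  km 0 (Alpha, w=60) → cum 60
  km 6 (Beta, w=50) → cum 110
  km 10 (Gamma, w=120) → cum 230  ≥ 165 → median here
  km 14 (Delta, w=80) → cum 310
  km 16 (Epsilon, w=20) → cum 330
Optimal location: km 10.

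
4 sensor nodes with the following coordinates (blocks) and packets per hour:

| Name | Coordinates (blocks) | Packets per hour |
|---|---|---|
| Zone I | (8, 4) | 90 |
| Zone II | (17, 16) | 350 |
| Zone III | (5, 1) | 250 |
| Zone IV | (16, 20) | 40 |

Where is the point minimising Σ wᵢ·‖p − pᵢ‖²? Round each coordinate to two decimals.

(11.73, 9.60)

The minimiser of Σwᵢ‖p−pᵢ‖² is the weighted centroid p* = (Σwᵢpᵢ)/(Σwᵢ).
Σwᵢ = 730.
Σwᵢxᵢ = 90·8 + 350·17 + 250·5 + 40·16 = 8560.
Σwᵢyᵢ = 90·4 + 350·16 + 250·1 + 40·20 = 7010.
x* = 8560/730 = 11.73, y* = 7010/730 = 9.60.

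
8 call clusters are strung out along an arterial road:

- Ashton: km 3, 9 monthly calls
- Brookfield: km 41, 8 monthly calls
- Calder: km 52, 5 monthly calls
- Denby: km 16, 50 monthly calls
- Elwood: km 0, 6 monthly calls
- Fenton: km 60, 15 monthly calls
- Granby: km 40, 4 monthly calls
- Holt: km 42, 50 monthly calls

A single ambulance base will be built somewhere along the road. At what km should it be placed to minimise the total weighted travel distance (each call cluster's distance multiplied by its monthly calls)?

For a sum of weighted absolute distances on a line, the optimum is the weighted median (not the mean). Total weight W = 147; half-weight = 73.5.
Sort by position and accumulate weight:
  km 0 (Elwood, w=6) → cum 6
  km 3 (Ashton, w=9) → cum 15
  km 16 (Denby, w=50) → cum 65
  km 40 (Granby, w=4) → cum 69
  km 41 (Brookfield, w=8) → cum 77  ≥ 73.5 → median here
  km 42 (Holt, w=50) → cum 127
  km 52 (Calder, w=5) → cum 132
  km 60 (Fenton, w=15) → cum 147
Optimal location: km 41.

x = 41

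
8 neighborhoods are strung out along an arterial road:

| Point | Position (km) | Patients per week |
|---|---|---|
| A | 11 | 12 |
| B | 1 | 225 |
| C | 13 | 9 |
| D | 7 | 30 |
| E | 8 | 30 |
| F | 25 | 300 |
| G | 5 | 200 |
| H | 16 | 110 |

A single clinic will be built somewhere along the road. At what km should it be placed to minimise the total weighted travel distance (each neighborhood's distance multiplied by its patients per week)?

x = 8

For a sum of weighted absolute distances on a line, the optimum is the weighted median (not the mean). Total weight W = 916; half-weight = 458.
Sort by position and accumulate weight:
  km 1 (B, w=225) → cum 225
  km 5 (G, w=200) → cum 425
  km 7 (D, w=30) → cum 455
  km 8 (E, w=30) → cum 485  ≥ 458 → median here
  km 11 (A, w=12) → cum 497
  km 13 (C, w=9) → cum 506
  km 16 (H, w=110) → cum 616
  km 25 (F, w=300) → cum 916
Optimal location: km 8.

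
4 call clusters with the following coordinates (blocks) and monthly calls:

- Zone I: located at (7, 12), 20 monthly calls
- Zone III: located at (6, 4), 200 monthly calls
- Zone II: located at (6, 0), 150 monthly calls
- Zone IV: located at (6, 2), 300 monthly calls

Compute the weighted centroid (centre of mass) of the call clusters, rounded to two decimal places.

The minimiser of Σwᵢ‖p−pᵢ‖² is the weighted centroid p* = (Σwᵢpᵢ)/(Σwᵢ).
Σwᵢ = 670.
Σwᵢxᵢ = 20·7 + 200·6 + 150·6 + 300·6 = 4040.
Σwᵢyᵢ = 20·12 + 200·4 + 150·0 + 300·2 = 1640.
x* = 4040/670 = 6.03, y* = 1640/670 = 2.45.

(6.03, 2.45)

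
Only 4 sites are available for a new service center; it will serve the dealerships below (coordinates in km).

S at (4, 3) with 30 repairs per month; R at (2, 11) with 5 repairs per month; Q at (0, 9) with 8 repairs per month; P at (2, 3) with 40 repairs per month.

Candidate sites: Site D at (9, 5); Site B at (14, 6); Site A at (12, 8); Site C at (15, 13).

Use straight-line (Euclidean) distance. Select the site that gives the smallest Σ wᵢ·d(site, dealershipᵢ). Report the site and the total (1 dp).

Total weighted distance at each candidate:
  Site D (9, 5): total = 577.6
  Site B (14, 6): total = 987.5
  Site A (12, 8): total = 878.8
  Site C (15, 13): total = 1292.0
Minimum is at Site D with total 577.6 km.

Site D, total 577.6 km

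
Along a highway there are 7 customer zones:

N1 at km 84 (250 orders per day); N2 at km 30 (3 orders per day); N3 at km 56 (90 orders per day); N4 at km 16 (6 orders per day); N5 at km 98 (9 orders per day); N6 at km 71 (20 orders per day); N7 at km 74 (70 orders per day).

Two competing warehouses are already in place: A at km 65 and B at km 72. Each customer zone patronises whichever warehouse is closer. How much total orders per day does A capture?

The indifferent point is the midpoint (65+72)/2 = 68.5; customer zones left of it (closer to A at 65) go to A, those right go to B.
  N4 at 16 (w=6) → A
  N2 at 30 (w=3) → A
  N3 at 56 (w=90) → A
  N6 at 71 (w=20) → B
  N7 at 74 (w=70) → B
  N1 at 84 (w=250) → B
  N5 at 98 (w=9) → B
A captures 99; B captures 349.

99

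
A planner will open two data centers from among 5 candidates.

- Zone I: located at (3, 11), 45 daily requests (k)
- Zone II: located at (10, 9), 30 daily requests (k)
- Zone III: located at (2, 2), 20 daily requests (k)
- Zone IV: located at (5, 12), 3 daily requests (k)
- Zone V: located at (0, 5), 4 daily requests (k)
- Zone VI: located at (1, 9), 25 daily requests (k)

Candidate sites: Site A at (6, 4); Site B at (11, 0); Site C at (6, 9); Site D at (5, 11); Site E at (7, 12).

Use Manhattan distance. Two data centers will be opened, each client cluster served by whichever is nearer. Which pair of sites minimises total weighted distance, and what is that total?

{Site C, Site D}, total 598

Evaluate every pair (each demand assigned to the nearer of the two):
  {Site C, Site D}: total = 598
  {Site A, Site D}: total = 601
  {Site A, Site C}: total = 630
  {Site D, Site E}: total = 707
  {Site B, Site D}: total = 717
  {Site C, Site E}: total = 736
  {Site B, Site C}: total = 742
  {Site A, Site E}: total = 784
  {Site B, Site E}: total = 912
  {Site A, Site B}: total = 1145
Best pair: {Site C, Site D} with total 598.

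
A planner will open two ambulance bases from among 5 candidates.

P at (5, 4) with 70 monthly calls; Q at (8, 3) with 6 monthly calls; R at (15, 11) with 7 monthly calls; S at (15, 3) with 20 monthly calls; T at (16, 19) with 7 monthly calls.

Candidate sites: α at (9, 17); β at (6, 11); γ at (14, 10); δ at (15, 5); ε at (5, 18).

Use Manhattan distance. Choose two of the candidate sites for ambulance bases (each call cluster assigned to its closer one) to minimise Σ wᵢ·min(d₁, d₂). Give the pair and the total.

Evaluate every pair (each demand assigned to the nearer of the two):
  {β, δ}: total = 801
  {β, γ}: total = 871
  {γ, δ}: total = 955
  {α, δ}: total = 969
  {δ, ε}: total = 990
  {α, β}: total = 1086
  {β, ε}: total = 1107
  {γ, ε}: total = 1309
  {α, γ}: total = 1365
  {α, ε}: total = 1617
Best pair: {β, δ} with total 801.

{β, δ}, total 801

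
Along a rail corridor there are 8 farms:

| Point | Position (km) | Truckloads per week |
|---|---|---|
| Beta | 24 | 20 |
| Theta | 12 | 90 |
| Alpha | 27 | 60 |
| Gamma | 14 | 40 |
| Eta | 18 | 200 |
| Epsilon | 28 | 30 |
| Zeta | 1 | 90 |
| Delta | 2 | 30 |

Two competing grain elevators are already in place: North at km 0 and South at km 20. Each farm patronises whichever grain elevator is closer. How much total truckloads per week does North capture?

120

The indifferent point is the midpoint (0+20)/2 = 10; farms left of it (closer to North at 0) go to North, those right go to South.
  Zeta at 1 (w=90) → North
  Delta at 2 (w=30) → North
  Theta at 12 (w=90) → South
  Gamma at 14 (w=40) → South
  Eta at 18 (w=200) → South
  Beta at 24 (w=20) → South
  Alpha at 27 (w=60) → South
  Epsilon at 28 (w=30) → South
North captures 120; South captures 440.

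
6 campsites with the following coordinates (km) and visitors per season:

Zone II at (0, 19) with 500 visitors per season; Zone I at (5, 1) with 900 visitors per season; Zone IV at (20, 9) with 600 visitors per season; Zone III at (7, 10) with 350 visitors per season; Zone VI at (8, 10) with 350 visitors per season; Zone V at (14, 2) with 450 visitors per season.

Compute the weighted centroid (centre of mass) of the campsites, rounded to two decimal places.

The minimiser of Σwᵢ‖p−pᵢ‖² is the weighted centroid p* = (Σwᵢpᵢ)/(Σwᵢ).
Σwᵢ = 3150.
Σwᵢxᵢ = 500·0 + 900·5 + 600·20 + 350·7 + 350·8 + 450·14 = 28050.
Σwᵢyᵢ = 500·19 + 900·1 + 600·9 + 350·10 + 350·10 + 450·2 = 23700.
x* = 28050/3150 = 8.90, y* = 23700/3150 = 7.52.

(8.90, 7.52)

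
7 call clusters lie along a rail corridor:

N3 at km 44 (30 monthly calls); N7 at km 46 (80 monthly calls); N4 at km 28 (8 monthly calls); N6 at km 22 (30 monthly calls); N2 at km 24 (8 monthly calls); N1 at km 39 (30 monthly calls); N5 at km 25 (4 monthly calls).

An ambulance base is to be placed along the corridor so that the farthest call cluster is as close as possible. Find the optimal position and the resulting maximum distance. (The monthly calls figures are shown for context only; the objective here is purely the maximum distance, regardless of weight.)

The 1-center on a line is the midpoint of the two extreme points: leftmost at 22, rightmost at 46.
Optimal location = (22 + 46)/2 = 34; maximum distance = (46 − 22)/2 = 12.

location 34, max distance 12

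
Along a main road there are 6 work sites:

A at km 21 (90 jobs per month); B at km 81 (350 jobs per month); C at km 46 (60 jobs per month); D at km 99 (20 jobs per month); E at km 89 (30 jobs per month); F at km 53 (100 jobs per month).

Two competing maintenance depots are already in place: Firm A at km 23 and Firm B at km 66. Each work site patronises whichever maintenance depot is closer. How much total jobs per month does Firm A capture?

90

The indifferent point is the midpoint (23+66)/2 = 44.5; work sites left of it (closer to Firm A at 23) go to Firm A, those right go to Firm B.
  A at 21 (w=90) → Firm A
  C at 46 (w=60) → Firm B
  F at 53 (w=100) → Firm B
  B at 81 (w=350) → Firm B
  E at 89 (w=30) → Firm B
  D at 99 (w=20) → Firm B
Firm A captures 90; Firm B captures 560.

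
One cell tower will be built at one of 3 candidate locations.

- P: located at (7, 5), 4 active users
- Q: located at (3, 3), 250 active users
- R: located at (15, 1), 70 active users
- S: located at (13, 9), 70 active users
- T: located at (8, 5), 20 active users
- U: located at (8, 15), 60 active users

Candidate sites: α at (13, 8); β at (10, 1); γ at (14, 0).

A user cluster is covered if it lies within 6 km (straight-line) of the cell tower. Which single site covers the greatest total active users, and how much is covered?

β, covering 94

Coverage radius r = 6 km; a point is covered iff (Δx)²+(Δy)² ≤ 6² = 36.
  α (13, 8): covers {S, T} → 90
  β (10, 1): covers {P, R, T} → 94
  γ (14, 0): covers {R} → 70
Maximum coverage at β: 94 active users.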